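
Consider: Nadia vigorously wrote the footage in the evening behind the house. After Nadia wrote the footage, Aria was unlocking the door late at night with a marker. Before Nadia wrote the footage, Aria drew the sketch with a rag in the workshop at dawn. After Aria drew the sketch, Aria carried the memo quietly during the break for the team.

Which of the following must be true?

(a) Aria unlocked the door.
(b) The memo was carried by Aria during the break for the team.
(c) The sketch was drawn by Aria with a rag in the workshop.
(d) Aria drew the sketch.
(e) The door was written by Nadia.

(a) Not entailed — 'was unlocking' is progressive on an accomplishment; it does not entail the completed 'unlocked'.
(b) Entailed — this follows by dropping conjuncts from the carrying event's description.
(c) Entailed — the original entails any weakening of itself; this just drops 'at dawn'.
(d) Entailed — every conjunct here is already in the original drawing event.
(e) Not entailed — Nadia wrote the footage, not the door; the door belongs to the unlocking event.

(b), (c), (d)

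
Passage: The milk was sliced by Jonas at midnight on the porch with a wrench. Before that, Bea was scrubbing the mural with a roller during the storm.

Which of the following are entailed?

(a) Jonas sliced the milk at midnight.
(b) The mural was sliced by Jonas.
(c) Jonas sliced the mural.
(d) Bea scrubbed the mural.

(a), (d)

(a) Entailed — the original entails any weakening of itself; this just drops 'with a wrench', 'on the porch'.
(b) Not entailed — Jonas sliced the milk, not the mural; the mural belongs to the scrubbing event.
(c) Not entailed — Jonas sliced the milk, not the mural; the mural belongs to the scrubbing event.
(d) Entailed — 'scrub' is an activity; 'was scrubbing' entails that some scrubbing happened, so 'scrubbed' holds.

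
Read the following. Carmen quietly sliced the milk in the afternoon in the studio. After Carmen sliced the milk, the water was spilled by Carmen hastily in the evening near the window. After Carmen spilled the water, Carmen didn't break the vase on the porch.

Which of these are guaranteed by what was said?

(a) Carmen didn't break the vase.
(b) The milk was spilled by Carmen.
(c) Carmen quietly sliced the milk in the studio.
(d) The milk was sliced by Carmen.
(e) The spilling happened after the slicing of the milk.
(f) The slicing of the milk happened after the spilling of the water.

(c), (d), (e)

(a) Not entailed — dropping 'on the porch' under negation is not valid — the original leaves open that Carmen broke the vase some other way.
(b) Not entailed — Carmen spilled the water, not the milk; the milk belongs to the slicing event.
(c) Entailed — this follows by dropping conjuncts from the slicing event's description.
(d) Entailed — this follows by dropping conjuncts from the slicing event's description.
(e) Entailed — the narrative places the slicing before the spilling.
(f) Not entailed — the narrative places the slicing before the spilling, not after.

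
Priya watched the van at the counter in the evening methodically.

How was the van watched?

methodically

'methodically' marks the manner of the watching event.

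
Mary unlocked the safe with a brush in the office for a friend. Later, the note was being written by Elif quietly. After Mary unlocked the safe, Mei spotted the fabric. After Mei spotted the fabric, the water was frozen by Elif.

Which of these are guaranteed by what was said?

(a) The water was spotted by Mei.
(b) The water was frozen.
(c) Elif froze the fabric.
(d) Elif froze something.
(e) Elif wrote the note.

(b), (d)

(a) Not entailed — Mei spotted the fabric, not the water; the water belongs to the freezing event.
(b) Entailed — this follows by dropping conjuncts from the freezing event's description.
(c) Not entailed — Elif froze the water, not the fabric; the fabric belongs to the spotting event.
(d) Entailed — every conjunct here is already in the original freezing event.
(e) Not entailed — 'was writing' is progressive on an accomplishment; it does not entail the completed 'wrote'.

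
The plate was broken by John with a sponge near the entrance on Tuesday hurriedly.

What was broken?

the plate

'the plate' marks the patient of the breaking event.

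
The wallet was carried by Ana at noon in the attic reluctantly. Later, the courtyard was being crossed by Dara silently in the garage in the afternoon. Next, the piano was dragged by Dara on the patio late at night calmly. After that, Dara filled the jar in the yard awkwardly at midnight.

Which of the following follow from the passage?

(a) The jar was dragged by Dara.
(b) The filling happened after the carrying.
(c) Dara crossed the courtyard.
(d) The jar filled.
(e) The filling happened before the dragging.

(b), (d)

(a) Not entailed — Dara dragged the piano, not the jar; the jar belongs to the filling event.
(b) Entailed — the narrative places the carrying before the filling.
(c) Not entailed — 'was crossing' is progressive on an accomplishment; it does not entail the completed 'crossed'.
(d) Entailed — 'Dara filled the jar' is causative; it entails the inchoative 'the jar filled'.
(e) Not entailed — the narrative places the dragging before the filling, not after.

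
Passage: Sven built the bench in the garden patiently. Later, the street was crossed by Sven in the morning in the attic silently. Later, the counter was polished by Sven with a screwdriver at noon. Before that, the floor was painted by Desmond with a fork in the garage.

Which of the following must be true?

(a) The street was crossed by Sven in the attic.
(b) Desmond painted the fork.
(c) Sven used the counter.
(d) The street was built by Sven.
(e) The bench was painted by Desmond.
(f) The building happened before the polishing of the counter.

(a) Entailed — dropping 'in the morning', 'silently' leaves a sub-description the original still satisfies.
(b) Not entailed — the fork is the instrument, not what was painted.
(c) Not entailed — the counter is the patient, not an instrument — Sven used a screwdriver.
(d) Not entailed — Sven built the bench, not the street; the street belongs to the crossing event.
(e) Not entailed — Desmond painted the floor, not the bench; the bench belongs to the building event.
(f) Entailed — the narrative places the building before the polishing.

(a), (f)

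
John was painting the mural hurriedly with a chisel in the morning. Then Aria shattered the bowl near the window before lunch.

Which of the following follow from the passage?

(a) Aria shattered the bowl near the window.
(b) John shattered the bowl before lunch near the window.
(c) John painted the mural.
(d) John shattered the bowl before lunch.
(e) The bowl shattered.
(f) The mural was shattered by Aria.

(a), (e)

(a) Entailed — dropping 'before lunch' leaves a sub-description the original still satisfies.
(b) Not entailed — the passage has Aria shattering the bowl, not John.
(c) Not entailed — 'was painting' is progressive on an accomplishment; it does not entail the completed 'painted'.
(d) Not entailed — the passage has Aria shattering the bowl, not John.
(e) Entailed — 'Aria shattered the bowl' is causative; it entails the inchoative 'the bowl shattered'.
(f) Not entailed — Aria shattered the bowl, not the mural; the mural belongs to the painting event.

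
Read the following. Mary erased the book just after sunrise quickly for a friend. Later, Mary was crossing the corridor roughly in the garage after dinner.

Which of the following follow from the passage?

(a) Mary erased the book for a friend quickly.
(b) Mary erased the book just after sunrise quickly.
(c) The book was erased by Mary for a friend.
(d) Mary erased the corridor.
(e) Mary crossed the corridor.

(a) Entailed — this follows by dropping conjuncts from the erasing event's description.
(b) Entailed — dropping 'for a friend' leaves a sub-description the original still satisfies.
(c) Entailed — every conjunct here is already in the original erasing event.
(d) Not entailed — Mary erased the book, not the corridor; the corridor belongs to the crossing event.
(e) Not entailed — 'was crossing' is progressive on an accomplishment; it does not entail the completed 'crossed'.

(a), (b), (c)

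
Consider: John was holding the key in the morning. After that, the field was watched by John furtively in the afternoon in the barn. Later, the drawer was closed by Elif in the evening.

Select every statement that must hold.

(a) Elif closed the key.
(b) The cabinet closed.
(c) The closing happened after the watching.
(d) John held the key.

(c), (d)

(a) Not entailed — Elif closed the drawer, not the key; the key belongs to the holding event.
(b) Not entailed — the drawer is what closed, not the cabinet.
(c) Entailed — the narrative places the watching before the closing.
(d) Entailed — 'hold' is an activity; 'was holding' entails that some holding happened, so 'held' holds.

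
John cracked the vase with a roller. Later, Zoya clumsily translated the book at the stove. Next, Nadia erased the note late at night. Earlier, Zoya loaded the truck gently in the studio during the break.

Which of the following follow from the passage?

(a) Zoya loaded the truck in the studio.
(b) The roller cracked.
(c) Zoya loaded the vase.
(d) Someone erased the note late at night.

(a), (d)

(a) Entailed — the original entails any weakening of itself; this just drops 'gently', 'during the break'.
(b) Not entailed — the vase is what cracked, not the roller.
(c) Not entailed — Zoya loaded the truck, not the vase; the vase belongs to the cracking event.
(d) Entailed — every conjunct here is already in the original erasing event.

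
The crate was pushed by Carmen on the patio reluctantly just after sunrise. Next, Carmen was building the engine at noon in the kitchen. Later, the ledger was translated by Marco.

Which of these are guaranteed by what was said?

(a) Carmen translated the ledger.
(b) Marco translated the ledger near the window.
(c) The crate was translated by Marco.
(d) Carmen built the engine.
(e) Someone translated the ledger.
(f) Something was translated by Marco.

(e), (f)

(a) Not entailed — the passage has Marco translating the ledger, not Carmen.
(b) Not entailed — 'near the window' adds information not in the original event.
(c) Not entailed — Marco translated the ledger, not the crate; the crate belongs to the pushing event.
(d) Not entailed — 'was building' is progressive on an accomplishment; it does not entail the completed 'built'.
(e) Entailed — this follows by dropping conjuncts from the translating event's description.
(f) Entailed — this follows by dropping conjuncts from the translating event's description.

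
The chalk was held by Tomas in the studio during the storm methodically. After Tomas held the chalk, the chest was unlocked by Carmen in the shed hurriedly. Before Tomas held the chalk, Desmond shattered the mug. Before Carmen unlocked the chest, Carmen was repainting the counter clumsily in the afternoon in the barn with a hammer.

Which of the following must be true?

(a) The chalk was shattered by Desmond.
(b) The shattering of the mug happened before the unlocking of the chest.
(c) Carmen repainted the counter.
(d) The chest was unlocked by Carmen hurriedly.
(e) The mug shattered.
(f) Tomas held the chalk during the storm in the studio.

(a) Not entailed — Desmond shattered the mug, not the chalk; the chalk belongs to the holding event.
(b) Entailed — the narrative places the shattering before the unlocking.
(c) Not entailed — 'was repainting' is progressive on an accomplishment; it does not entail the completed 'repainted'.
(d) Entailed — every conjunct here is already in the original unlocking event.
(e) Entailed — 'Desmond shattered the mug' is causative; it entails the inchoative 'the mug shattered'.
(f) Entailed — dropping 'methodically' leaves a sub-description the original still satisfies.

(b), (d), (e), (f)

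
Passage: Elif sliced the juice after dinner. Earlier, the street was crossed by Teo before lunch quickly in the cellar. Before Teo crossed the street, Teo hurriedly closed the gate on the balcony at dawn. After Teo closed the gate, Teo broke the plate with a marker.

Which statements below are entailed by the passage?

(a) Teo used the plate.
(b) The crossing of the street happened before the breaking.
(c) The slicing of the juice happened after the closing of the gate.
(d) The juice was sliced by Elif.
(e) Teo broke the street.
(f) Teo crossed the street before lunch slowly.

(c), (d)

(a) Not entailed — the plate is the patient, not an instrument — Teo used a marker.
(b) Not entailed — the narrative doesn't order the crossing relative to the breaking.
(c) Entailed — the narrative places the closing before the slicing.
(d) Entailed — this follows by dropping conjuncts from the slicing event's description.
(e) Not entailed — Teo broke the plate, not the street; the street belongs to the crossing event.
(f) Not entailed — 'slowly' adds a manner not in (and inconsistent with) the original.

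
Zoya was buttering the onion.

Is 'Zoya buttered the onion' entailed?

no

'was buttering' is progressive; for an accomplishment like 'butter the onion', it doesn't entail completion.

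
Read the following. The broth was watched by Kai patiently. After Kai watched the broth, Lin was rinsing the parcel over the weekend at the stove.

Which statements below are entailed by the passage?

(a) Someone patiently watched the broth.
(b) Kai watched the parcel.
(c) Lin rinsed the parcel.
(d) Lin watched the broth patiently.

(a), (c)

(a) Entailed — the original entails any weakening of itself; this just generalizes the agent.
(b) Not entailed — Kai watched the broth, not the parcel; the parcel belongs to the rinsing event.
(c) Entailed — 'rinse' is an activity; 'was rinsing' entails that some rinsing happened, so 'rinsed' holds.
(d) Not entailed — the passage has Kai watching the broth, not Lin.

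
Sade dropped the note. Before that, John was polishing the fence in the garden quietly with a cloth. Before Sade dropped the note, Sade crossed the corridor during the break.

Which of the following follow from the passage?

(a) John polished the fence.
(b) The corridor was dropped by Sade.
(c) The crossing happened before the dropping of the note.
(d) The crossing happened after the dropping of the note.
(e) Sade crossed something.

(a) Entailed — 'polish' is an activity; 'was polishing' entails that some polishing happened, so 'polished' holds.
(b) Not entailed — Sade dropped the note, not the corridor; the corridor belongs to the crossing event.
(c) Entailed — the narrative places the crossing before the dropping.
(d) Not entailed — the narrative places the crossing before the dropping, not after.
(e) Entailed — the original entails any weakening of itself; this just drops 'during the break' and generalizes the patient.

(a), (c), (e)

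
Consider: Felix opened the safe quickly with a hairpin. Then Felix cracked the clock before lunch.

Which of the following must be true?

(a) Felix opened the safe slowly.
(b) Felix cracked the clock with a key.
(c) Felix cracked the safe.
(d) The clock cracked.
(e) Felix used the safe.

(d)

(a) Not entailed — 'slowly' adds a manner not in (and inconsistent with) the original.
(b) Not entailed — 'with a key' adds information not in the original event.
(c) Not entailed — Felix cracked the clock, not the safe; the safe belongs to the opening event.
(d) Entailed — 'Felix cracked the clock' is causative; it entails the inchoative 'the clock cracked'.
(e) Not entailed — the safe is the patient, not an instrument — Felix used a hairpin.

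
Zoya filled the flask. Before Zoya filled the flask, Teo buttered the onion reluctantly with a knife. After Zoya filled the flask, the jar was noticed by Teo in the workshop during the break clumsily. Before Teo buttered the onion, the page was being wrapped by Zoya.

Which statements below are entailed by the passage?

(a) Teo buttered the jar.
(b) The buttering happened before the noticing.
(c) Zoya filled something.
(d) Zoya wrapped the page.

(b), (c)

(a) Not entailed — Teo buttered the onion, not the jar; the jar belongs to the noticing event.
(b) Entailed — the narrative places the buttering before the noticing.
(c) Entailed — every conjunct here is already in the original filling event.
(d) Not entailed — 'was wrapping' is progressive on an accomplishment; it does not entail the completed 'wrapped'.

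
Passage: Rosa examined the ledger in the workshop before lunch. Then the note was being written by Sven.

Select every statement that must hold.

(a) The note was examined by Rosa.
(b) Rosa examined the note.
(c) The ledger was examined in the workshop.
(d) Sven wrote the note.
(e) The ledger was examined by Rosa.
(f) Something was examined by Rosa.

(a) Not entailed — Rosa examined the ledger, not the note; the note belongs to the writing event.
(b) Not entailed — Rosa examined the ledger, not the note; the note belongs to the writing event.
(c) Entailed — dropping 'before lunch' and generalizing the agent leaves a sub-description the original still satisfies.
(d) Not entailed — 'was writing' is progressive on an accomplishment; it does not entail the completed 'wrote'.
(e) Entailed — this follows by dropping conjuncts from the examining event's description.
(f) Entailed — every conjunct here is already in the original examining event.

(c), (e), (f)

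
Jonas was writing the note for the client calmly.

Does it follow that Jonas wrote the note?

'was writing' is progressive; for an accomplishment like 'write the note', it doesn't entail completion.

no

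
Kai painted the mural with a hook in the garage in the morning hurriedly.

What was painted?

'the mural' marks the patient of the painting event.

the mural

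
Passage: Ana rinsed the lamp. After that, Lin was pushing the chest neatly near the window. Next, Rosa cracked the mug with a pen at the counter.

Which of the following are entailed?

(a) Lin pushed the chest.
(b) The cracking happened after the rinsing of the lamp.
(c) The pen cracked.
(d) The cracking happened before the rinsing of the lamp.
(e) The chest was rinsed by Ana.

(a), (b)

(a) Entailed — 'push' is an activity; 'was pushing' entails that some pushing happened, so 'pushed' holds.
(b) Entailed — the narrative places the rinsing before the cracking.
(c) Not entailed — the mug is what cracked, not the pen.
(d) Not entailed — the narrative places the rinsing before the cracking, not after.
(e) Not entailed — Ana rinsed the lamp, not the chest; the chest belongs to the pushing event.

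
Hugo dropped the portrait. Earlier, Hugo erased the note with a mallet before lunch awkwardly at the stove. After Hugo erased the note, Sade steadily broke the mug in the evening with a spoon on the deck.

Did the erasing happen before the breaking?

The narrative orders the erasing before the breaking.

yes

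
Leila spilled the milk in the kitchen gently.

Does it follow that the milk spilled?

yes

'Leila spilled the milk' is the causative; it entails the inchoative 'the milk spilled'.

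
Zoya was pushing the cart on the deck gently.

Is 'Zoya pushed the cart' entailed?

yes

'push' is atelic; if Zoya was pushing the cart, then Zoya pushed the cart (for some time).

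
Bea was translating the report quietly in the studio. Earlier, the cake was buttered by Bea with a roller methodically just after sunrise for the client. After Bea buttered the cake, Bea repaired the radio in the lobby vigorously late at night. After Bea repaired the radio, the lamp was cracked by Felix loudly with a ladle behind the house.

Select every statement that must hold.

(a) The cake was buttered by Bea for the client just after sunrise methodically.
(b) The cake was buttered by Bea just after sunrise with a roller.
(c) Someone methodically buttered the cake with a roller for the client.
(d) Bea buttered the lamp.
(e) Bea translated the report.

(a) Entailed — this follows by dropping conjuncts from the buttering event's description.
(b) Entailed — dropping 'methodically', 'for the client' leaves a sub-description the original still satisfies.
(c) Entailed — dropping 'just after sunrise' and generalizing the agent leaves a sub-description the original still satisfies.
(d) Not entailed — Bea buttered the cake, not the lamp; the lamp belongs to the cracking event.
(e) Not entailed — 'was translating' is progressive on an accomplishment; it does not entail the completed 'translated'.

(a), (b), (c)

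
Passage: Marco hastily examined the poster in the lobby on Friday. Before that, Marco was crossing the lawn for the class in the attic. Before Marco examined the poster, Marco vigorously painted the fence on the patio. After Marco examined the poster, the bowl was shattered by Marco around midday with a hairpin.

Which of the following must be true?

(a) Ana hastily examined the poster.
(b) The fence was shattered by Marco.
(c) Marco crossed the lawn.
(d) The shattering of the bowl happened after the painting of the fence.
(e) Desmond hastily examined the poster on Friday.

(a) Not entailed — the passage has Marco examining the poster, not Ana.
(b) Not entailed — Marco shattered the bowl, not the fence; the fence belongs to the painting event.
(c) Not entailed — 'was crossing' is progressive on an accomplishment; it does not entail the completed 'crossed'.
(d) Entailed — the narrative places the painting before the shattering.
(e) Not entailed — the passage has Marco examining the poster, not Desmond.

(d)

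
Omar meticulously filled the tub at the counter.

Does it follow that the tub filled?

yes

'Omar filled the tub' is the causative; it entails the inchoative 'the tub filled'.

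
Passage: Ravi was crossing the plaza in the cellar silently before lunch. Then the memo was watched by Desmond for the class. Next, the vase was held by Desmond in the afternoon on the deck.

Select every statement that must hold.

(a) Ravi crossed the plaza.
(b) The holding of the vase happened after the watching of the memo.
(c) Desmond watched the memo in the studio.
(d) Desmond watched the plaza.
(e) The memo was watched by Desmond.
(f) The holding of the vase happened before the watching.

(b), (e)

(a) Not entailed — 'was crossing' is progressive on an accomplishment; it does not entail the completed 'crossed'.
(b) Entailed — the narrative places the watching before the holding.
(c) Not entailed — 'in the studio' adds information not in the original event.
(d) Not entailed — Desmond watched the memo, not the plaza; the plaza belongs to the crossing event.
(e) Entailed — dropping 'for the class' leaves a sub-description the original still satisfies.
(f) Not entailed — the narrative places the watching before the holding, not after.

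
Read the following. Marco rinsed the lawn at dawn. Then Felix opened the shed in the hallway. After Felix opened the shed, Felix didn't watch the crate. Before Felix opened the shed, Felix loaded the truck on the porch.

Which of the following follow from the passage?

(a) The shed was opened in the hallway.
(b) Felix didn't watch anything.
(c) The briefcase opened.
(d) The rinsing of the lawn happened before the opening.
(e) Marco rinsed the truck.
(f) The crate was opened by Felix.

(a) Entailed — every conjunct here is already in the original opening event.
(b) Not entailed — the original only denies this specific event; Felix may have watched something else.
(c) Not entailed — the shed is what opened, not the briefcase.
(d) Entailed — the narrative places the rinsing before the opening.
(e) Not entailed — Marco rinsed the lawn, not the truck; the truck belongs to the loading event.
(f) Not entailed — Felix opened the shed, not the crate; the crate belongs to the watching event.

(a), (d)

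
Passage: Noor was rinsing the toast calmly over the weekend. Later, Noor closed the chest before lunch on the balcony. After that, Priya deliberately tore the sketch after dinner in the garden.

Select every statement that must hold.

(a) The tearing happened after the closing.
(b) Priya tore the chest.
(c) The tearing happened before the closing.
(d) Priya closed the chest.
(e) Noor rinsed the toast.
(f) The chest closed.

(a) Entailed — the narrative places the closing before the tearing.
(b) Not entailed — Priya tore the sketch, not the chest; the chest belongs to the closing event.
(c) Not entailed — the narrative places the closing before the tearing, not after.
(d) Not entailed — the passage has Noor closing the chest, not Priya.
(e) Entailed — 'rinse' is an activity; 'was rinsing' entails that some rinsing happened, so 'rinsed' holds.
(f) Entailed — 'Noor closed the chest' is causative; it entails the inchoative 'the chest closed'.

(a), (e), (f)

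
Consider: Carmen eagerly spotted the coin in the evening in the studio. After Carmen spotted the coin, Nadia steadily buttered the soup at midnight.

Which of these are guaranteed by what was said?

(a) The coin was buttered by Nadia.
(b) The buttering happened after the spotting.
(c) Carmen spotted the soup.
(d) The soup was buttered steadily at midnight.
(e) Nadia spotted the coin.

(a) Not entailed — Nadia buttered the soup, not the coin; the coin belongs to the spotting event.
(b) Entailed — the narrative places the spotting before the buttering.
(c) Not entailed — Carmen spotted the coin, not the soup; the soup belongs to the buttering event.
(d) Entailed — every conjunct here is already in the original buttering event.
(e) Not entailed — the passage has Carmen spotting the coin, not Nadia.

(b), (d)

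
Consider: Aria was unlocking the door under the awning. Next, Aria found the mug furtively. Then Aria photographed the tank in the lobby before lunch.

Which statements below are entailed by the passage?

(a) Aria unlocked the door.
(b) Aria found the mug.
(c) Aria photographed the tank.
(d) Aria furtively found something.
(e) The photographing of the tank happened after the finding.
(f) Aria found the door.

(b), (c), (d), (e)

(a) Not entailed — 'was unlocking' is progressive on an accomplishment; it does not entail the completed 'unlocked'.
(b) Entailed — dropping 'furtively' leaves a sub-description the original still satisfies.
(c) Entailed — dropping 'before lunch', 'in the lobby' leaves a sub-description the original still satisfies.
(d) Entailed — the original entails any weakening of itself; this just generalizes the patient.
(e) Entailed — the narrative places the finding before the photographing.
(f) Not entailed — Aria found the mug, not the door; the door belongs to the unlocking event.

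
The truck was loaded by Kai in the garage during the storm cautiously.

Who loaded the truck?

'Kai' marks the agent of the loading event.

Kai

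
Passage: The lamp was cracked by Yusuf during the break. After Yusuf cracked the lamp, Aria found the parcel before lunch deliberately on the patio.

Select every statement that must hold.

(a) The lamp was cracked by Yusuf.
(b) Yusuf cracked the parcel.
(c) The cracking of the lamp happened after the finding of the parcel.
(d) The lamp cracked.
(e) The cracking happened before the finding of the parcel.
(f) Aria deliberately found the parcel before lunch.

(a) Entailed — every conjunct here is already in the original cracking event.
(b) Not entailed — Yusuf cracked the lamp, not the parcel; the parcel belongs to the finding event.
(c) Not entailed — the narrative places the cracking before the finding, not after.
(d) Entailed — 'Yusuf cracked the lamp' is causative; it entails the inchoative 'the lamp cracked'.
(e) Entailed — the narrative places the cracking before the finding.
(f) Entailed — the original entails any weakening of itself; this just drops 'on the patio'.

(a), (d), (e), (f)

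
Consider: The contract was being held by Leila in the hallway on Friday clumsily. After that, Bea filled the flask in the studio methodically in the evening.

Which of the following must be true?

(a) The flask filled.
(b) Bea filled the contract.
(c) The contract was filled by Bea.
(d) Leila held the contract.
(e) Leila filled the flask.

(a) Entailed — 'Bea filled the flask' is causative; it entails the inchoative 'the flask filled'.
(b) Not entailed — Bea filled the flask, not the contract; the contract belongs to the holding event.
(c) Not entailed — Bea filled the flask, not the contract; the contract belongs to the holding event.
(d) Entailed — 'hold' is an activity; 'was holding' entails that some holding happened, so 'held' holds.
(e) Not entailed — the passage has Bea filling the flask, not Leila.

(a), (d)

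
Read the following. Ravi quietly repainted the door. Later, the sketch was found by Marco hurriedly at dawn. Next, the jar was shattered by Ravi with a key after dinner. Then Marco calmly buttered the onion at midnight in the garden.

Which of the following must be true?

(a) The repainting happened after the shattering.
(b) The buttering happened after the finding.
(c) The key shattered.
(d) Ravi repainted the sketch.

(b)

(a) Not entailed — the narrative places the repainting before the shattering, not after.
(b) Entailed — the narrative places the finding before the buttering.
(c) Not entailed — the jar is what shattered, not the key.
(d) Not entailed — Ravi repainted the door, not the sketch; the sketch belongs to the finding event.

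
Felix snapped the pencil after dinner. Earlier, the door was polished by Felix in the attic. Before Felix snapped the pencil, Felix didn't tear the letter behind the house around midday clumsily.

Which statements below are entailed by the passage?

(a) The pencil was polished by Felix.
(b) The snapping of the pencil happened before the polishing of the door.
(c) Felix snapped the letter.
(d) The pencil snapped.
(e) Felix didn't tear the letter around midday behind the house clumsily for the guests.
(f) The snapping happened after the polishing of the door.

(a) Not entailed — Felix polished the door, not the pencil; the pencil belongs to the snapping event.
(b) Not entailed — the narrative places the polishing before the snapping, not after.
(c) Not entailed — Felix snapped the pencil, not the letter; the letter belongs to the tearing event.
(d) Entailed — 'Felix snapped the pencil' is causative; it entails the inchoative 'the pencil snapped'.
(e) Entailed — under negation, adding a further restriction is entailed: if no such tearing event occurred, none occurred for the guests either.
(f) Entailed — the narrative places the polishing before the snapping.

(d), (e), (f)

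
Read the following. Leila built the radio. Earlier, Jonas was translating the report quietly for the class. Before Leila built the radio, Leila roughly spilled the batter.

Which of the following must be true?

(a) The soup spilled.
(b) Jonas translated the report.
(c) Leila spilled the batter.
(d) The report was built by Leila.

(a) Not entailed — the batter is what spilled, not the soup.
(b) Not entailed — 'was translating' is progressive on an accomplishment; it does not entail the completed 'translated'.
(c) Entailed — every conjunct here is already in the original spilling event.
(d) Not entailed — Leila built the radio, not the report; the report belongs to the translating event.

(c)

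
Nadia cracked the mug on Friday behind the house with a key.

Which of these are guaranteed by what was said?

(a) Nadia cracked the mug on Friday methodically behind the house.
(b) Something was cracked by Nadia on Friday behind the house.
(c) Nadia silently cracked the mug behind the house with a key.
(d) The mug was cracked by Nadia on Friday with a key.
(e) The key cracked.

(a) Not entailed — 'methodically' adds information not in the original event.
(b) Entailed — this follows by dropping conjuncts from the cracking event's description.
(c) Not entailed — 'silently' adds information not in the original event.
(d) Entailed — every conjunct here is already in the original cracking event.
(e) Not entailed — the mug is what cracked, not the key.

(b), (d)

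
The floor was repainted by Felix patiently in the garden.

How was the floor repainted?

'patiently' marks the manner of the repainting event.

patiently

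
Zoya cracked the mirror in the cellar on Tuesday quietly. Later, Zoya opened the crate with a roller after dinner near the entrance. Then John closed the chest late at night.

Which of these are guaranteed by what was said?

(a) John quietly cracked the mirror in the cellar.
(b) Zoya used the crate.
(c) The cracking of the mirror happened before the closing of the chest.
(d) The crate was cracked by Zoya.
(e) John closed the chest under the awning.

(c)

(a) Not entailed — the passage has Zoya cracking the mirror, not John.
(b) Not entailed — the crate is the patient, not an instrument — Zoya used a roller.
(c) Entailed — the narrative places the cracking before the closing.
(d) Not entailed — Zoya cracked the mirror, not the crate; the crate belongs to the opening event.
(e) Not entailed — 'under the awning' adds information not in the original event.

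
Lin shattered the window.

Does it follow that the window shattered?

'Lin shattered the window' is the causative; it entails the inchoative 'the window shattered'.

yes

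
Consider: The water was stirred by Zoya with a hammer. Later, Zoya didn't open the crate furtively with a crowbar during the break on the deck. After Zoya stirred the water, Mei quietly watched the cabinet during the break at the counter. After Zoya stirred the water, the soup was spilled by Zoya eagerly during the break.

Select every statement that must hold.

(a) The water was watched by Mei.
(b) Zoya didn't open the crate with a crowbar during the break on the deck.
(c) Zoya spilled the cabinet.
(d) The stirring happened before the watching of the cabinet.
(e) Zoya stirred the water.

(d), (e)

(a) Not entailed — Mei watched the cabinet, not the water; the water belongs to the stirring event.
(b) Not entailed — dropping 'furtively' under negation is not valid — the original leaves open that Zoya opened the crate some other way.
(c) Not entailed — Zoya spilled the soup, not the cabinet; the cabinet belongs to the watching event.
(d) Entailed — the narrative places the stirring before the watching.
(e) Entailed — every conjunct here is already in the original stirring event.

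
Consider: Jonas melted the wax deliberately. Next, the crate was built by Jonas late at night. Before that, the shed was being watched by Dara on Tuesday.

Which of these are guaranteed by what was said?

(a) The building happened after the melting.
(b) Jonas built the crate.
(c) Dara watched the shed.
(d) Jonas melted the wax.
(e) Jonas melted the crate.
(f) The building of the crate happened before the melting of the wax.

(a) Entailed — the narrative places the melting before the building.
(b) Entailed — dropping 'late at night' leaves a sub-description the original still satisfies.
(c) Entailed — 'watch' is an activity; 'was watching' entails that some watching happened, so 'watched' holds.
(d) Entailed — every conjunct here is already in the original melting event.
(e) Not entailed — Jonas melted the wax, not the crate; the crate belongs to the building event.
(f) Not entailed — the narrative places the melting before the building, not after.

(a), (b), (c), (d)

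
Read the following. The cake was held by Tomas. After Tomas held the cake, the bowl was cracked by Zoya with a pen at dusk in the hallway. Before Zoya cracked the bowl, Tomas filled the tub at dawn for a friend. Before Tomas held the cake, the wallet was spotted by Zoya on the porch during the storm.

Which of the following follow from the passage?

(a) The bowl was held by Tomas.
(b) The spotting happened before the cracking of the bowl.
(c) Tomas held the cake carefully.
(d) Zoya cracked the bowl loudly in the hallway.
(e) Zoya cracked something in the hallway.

(b), (e)

(a) Not entailed — Tomas held the cake, not the bowl; the bowl belongs to the cracking event.
(b) Entailed — the narrative places the spotting before the cracking.
(c) Not entailed — 'carefully' adds information not in the original event.
(d) Not entailed — 'loudly' adds information not in the original event.
(e) Entailed — dropping 'at dusk', 'with a pen' and generalizing the patient leaves a sub-description the original still satisfies.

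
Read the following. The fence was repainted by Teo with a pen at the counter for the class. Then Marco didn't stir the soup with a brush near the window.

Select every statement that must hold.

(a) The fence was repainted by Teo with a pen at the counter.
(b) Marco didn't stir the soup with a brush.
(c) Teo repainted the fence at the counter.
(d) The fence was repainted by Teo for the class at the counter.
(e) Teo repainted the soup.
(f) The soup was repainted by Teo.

(a) Entailed — dropping 'for the class' leaves a sub-description the original still satisfies.
(b) Not entailed — dropping 'near the window' under negation is not valid — the original leaves open that Marco stirred the soup some other way.
(c) Entailed — this follows by dropping conjuncts from the repainting event's description.
(d) Entailed — every conjunct here is already in the original repainting event.
(e) Not entailed — Teo repainted the fence, not the soup; the soup belongs to the stirring event.
(f) Not entailed — Teo repainted the fence, not the soup; the soup belongs to the stirring event.

(a), (c), (d)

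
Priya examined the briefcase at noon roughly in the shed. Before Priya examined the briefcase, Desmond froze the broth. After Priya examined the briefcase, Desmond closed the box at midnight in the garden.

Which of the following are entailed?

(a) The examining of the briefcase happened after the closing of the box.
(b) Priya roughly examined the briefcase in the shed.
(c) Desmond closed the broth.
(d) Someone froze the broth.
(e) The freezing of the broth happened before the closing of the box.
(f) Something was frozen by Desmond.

(b), (d), (e), (f)

(a) Not entailed — the narrative places the examining before the closing, not after.
(b) Entailed — this follows by dropping conjuncts from the examining event's description.
(c) Not entailed — Desmond closed the box, not the broth; the broth belongs to the freezing event.
(d) Entailed — this follows by dropping conjuncts from the freezing event's description.
(e) Entailed — the narrative places the freezing before the closing.
(f) Entailed — every conjunct here is already in the original freezing event.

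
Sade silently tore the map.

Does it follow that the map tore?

yes

'Sade tore the map' is the causative; it entails the inchoative 'the map tore'.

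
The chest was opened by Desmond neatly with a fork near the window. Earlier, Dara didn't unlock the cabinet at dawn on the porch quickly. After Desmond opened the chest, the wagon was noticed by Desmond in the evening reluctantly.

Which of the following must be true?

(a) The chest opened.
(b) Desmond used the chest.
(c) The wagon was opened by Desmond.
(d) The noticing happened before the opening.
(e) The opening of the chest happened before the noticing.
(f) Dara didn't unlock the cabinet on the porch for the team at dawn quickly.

(a) Entailed — 'Desmond opened the chest' is causative; it entails the inchoative 'the chest opened'.
(b) Not entailed — the chest is the patient, not an instrument — Desmond used a fork.
(c) Not entailed — Desmond opened the chest, not the wagon; the wagon belongs to the noticing event.
(d) Not entailed — the narrative places the opening before the noticing, not after.
(e) Entailed — the narrative places the opening before the noticing.
(f) Entailed — under negation, adding a further restriction is entailed: if no such unlocking event occurred, none occurred for the team either.

(a), (e), (f)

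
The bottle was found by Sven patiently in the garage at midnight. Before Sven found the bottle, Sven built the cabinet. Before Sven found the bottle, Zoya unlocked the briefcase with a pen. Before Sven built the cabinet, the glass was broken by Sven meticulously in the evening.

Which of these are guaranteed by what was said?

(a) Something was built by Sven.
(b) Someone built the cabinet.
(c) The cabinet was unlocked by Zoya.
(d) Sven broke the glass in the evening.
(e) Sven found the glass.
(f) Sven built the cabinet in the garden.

(a), (b), (d)

(a) Entailed — the original entails any weakening of itself; this just generalizes the patient.
(b) Entailed — the original entails any weakening of itself; this just generalizes the agent.
(c) Not entailed — Zoya unlocked the briefcase, not the cabinet; the cabinet belongs to the building event.
(d) Entailed — the original entails any weakening of itself; this just drops 'meticulously'.
(e) Not entailed — Sven found the bottle, not the glass; the glass belongs to the breaking event.
(f) Not entailed — 'in the garden' adds information not in the original event.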